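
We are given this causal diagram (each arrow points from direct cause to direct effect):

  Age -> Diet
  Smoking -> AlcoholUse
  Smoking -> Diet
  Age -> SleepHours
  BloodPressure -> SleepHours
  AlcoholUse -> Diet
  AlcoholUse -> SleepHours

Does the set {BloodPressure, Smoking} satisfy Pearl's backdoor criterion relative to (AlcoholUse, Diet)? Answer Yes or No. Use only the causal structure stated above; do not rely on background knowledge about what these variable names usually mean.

Backdoor paths from AlcoholUse to Diet (paths whose first edge points into AlcoholUse):
  P1: AlcoholUse <- Smoking -> Diet
Condition 1 (no descendant of AlcoholUse in the set): holds — descendants of AlcoholUse are {Diet, SleepHours}; none are in {BloodPressure, Smoking}.
Condition 2 (every backdoor path blocked by {BloodPressure, Smoking}):
  P1: blocked at fork node Smoking ∈ conditioning set.
{BloodPressure, Smoking} satisfies the backdoor criterion.

Yes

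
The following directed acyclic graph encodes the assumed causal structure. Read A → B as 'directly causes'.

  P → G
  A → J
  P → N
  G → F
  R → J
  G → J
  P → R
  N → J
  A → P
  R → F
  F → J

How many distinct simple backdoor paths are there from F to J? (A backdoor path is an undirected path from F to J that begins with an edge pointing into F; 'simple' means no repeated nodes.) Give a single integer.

8

A backdoor path from F to J is any simple undirected path whose first edge points into F (i.e. leaves F via a parent).
Parents of F: {G, R}.
Enumerating:
  P1: F <- R <- P <- A -> J
  P2: F <- R <- P -> G -> J
  P3: F <- R <- P -> N -> J
  P4: F <- R -> J
  P5: F <- G <- P <- A -> J
  P6: F <- G <- P -> R -> J
  P7: F <- G <- P -> N -> J
  P8: F <- G -> J
That exhausts the simple backdoor paths. Count: 8.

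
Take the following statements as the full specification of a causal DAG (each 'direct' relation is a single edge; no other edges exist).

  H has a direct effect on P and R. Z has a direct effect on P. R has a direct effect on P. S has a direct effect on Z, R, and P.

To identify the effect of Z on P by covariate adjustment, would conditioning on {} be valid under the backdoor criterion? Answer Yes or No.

Backdoor paths from Z to P (paths whose first edge points into Z):
  P1: Z <- S -> R <- H -> P
  P2: Z <- S -> R -> P
  P3: Z <- S -> P
Condition 1 (no descendant of Z in the set): holds — descendants of Z are {P}; none are in {}.
Condition 2 (every backdoor path blocked by {}):
  P1: blocked at collider R (neither it nor any descendant is in the conditioning set).
  P2: open — no interior node is in the conditioning set.
  P3: open — no interior node is in the conditioning set.
{} does not satisfy the backdoor criterion.

No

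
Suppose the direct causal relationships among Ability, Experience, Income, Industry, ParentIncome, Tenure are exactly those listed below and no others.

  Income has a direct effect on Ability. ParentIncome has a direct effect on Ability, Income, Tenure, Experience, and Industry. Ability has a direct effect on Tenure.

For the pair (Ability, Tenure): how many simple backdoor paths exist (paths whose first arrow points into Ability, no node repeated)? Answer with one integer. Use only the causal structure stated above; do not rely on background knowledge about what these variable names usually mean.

2

A backdoor path from Ability to Tenure is any simple undirected path whose first edge points into Ability (i.e. leaves Ability via a parent).
Parents of Ability: {Income, ParentIncome}.
Enumerating:
  P1: Ability <- ParentIncome -> Tenure
  P2: Ability <- Income <- ParentIncome -> Tenure
That exhausts the simple backdoor paths. Count: 2.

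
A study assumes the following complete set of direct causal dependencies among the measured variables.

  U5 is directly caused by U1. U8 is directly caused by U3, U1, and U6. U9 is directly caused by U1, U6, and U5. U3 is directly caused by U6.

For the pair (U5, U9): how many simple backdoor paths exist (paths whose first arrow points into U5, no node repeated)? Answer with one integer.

A backdoor path from U5 to U9 is any simple undirected path whose first edge points into U5 (i.e. leaves U5 via a parent).
Parents of U5: {U1}.
Enumerating:
  P1: U5 <- U1 -> U9
  P2: U5 <- U1 -> U8 <- U6 -> U9
  P3: U5 <- U1 -> U8 <- U3 <- U6 -> U9
That exhausts the simple backdoor paths. Count: 3.

3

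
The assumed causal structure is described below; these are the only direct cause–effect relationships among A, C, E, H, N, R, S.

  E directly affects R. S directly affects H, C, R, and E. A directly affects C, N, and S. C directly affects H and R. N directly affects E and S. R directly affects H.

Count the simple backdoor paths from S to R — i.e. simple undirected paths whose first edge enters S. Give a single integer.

6

A backdoor path from S to R is any simple undirected path whose first edge points into S (i.e. leaves S via a parent).
Parents of S: {A, N}.
Enumerating:
  P1: S <- A -> N -> E -> R
  P2: S <- A -> C -> R
  P3: S <- A -> C -> H <- R
  P4: S <- N <- A -> C -> R
  P5: S <- N <- A -> C -> H <- R
  P6: S <- N -> E -> R
That exhausts the simple backdoor paths. Count: 6.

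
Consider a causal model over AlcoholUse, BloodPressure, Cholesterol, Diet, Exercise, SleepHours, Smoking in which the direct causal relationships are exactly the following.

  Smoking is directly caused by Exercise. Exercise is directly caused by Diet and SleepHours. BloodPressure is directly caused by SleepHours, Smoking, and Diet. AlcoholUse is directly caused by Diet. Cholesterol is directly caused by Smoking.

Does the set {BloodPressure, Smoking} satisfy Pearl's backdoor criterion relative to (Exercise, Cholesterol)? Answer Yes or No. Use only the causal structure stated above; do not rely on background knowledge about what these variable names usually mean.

Backdoor paths from Exercise to Cholesterol (paths whose first edge points into Exercise):
  P1: Exercise <- Diet -> BloodPressure <- Smoking -> Cholesterol
  P2: Exercise <- SleepHours -> BloodPressure <- Smoking -> Cholesterol
Condition 1 (no descendant of Exercise in the set): FAILS — BloodPressure and Smoking are descendants of Exercise.
Condition 2 (every backdoor path blocked by {BloodPressure, Smoking}):
  P1: blocked at fork node Smoking ∈ conditioning set.
  P2: blocked at fork node Smoking ∈ conditioning set.
{BloodPressure, Smoking} does not satisfy the backdoor criterion.

No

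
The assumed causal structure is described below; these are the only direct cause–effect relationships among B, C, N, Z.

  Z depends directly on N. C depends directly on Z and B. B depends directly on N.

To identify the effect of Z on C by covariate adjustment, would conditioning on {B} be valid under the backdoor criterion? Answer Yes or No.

Backdoor paths from Z to C (paths whose first edge points into Z):
  P1: Z <- N -> B -> C
Condition 1 (no descendant of Z in the set): holds — descendants of Z are {C}; none are in {B}.
Condition 2 (every backdoor path blocked by {B}):
  P1: blocked at chain node B ∈ conditioning set.
{B} satisfies the backdoor criterion.

Yes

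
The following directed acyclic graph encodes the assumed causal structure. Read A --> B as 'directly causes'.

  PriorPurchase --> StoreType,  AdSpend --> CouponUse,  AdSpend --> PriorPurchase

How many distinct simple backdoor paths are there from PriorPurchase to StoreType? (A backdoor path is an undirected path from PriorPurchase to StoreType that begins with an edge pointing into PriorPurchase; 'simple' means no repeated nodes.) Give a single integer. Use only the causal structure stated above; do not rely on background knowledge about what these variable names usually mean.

0

A backdoor path from PriorPurchase to StoreType is any simple undirected path whose first edge points into PriorPurchase (i.e. leaves PriorPurchase via a parent).
Parents of PriorPurchase: {AdSpend}.
No simple path from any parent of PriorPurchase reaches StoreType without revisiting PriorPurchase, so there are no backdoor paths.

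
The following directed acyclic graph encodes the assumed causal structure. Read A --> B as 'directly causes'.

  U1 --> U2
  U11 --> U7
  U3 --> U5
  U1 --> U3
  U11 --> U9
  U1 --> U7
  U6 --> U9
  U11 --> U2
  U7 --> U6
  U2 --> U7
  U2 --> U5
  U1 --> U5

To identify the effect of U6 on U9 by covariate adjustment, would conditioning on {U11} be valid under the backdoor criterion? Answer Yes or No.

Yes

Backdoor paths from U6 to U9 (paths whose first edge points into U6):
  P1: U6 <- U7 <- U1 -> U3 -> U5 <- U2 <- U11 -> U9
  P2: U6 <- U7 <- U1 -> U2 <- U11 -> U9
  P3: U6 <- U7 <- U1 -> U5 <- U2 <- U11 -> U9
  P4: U6 <- U7 <- U11 -> U9
  P5: U6 <- U7 <- U2 <- U11 -> U9
Condition 1 (no descendant of U6 in the set): holds — descendants of U6 are {U9}; none are in {U11}.
Condition 2 (every backdoor path blocked by {U11}):
  P1: blocked at collider U5 (neither it nor any descendant is in the conditioning set).
  P2: blocked at collider U2 (neither it nor any descendant is in the conditioning set).
  P3: blocked at collider U5 (neither it nor any descendant is in the conditioning set).
  P4: blocked at fork node U11 ∈ conditioning set.
  P5: blocked at fork node U11 ∈ conditioning set.
{U11} satisfies the backdoor criterion.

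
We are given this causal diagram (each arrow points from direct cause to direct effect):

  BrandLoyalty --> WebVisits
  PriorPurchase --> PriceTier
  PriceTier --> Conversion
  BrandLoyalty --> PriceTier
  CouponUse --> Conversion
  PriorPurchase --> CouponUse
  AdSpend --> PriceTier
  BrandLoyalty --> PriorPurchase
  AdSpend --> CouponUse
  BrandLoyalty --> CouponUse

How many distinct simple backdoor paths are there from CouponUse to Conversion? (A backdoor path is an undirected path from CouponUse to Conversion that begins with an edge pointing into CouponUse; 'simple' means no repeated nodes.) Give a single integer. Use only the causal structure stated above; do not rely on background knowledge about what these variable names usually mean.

5

A backdoor path from CouponUse to Conversion is any simple undirected path whose first edge points into CouponUse (i.e. leaves CouponUse via a parent).
Parents of CouponUse: {AdSpend, BrandLoyalty, PriorPurchase}.
Enumerating:
  P1: CouponUse <- AdSpend -> PriceTier -> Conversion
  P2: CouponUse <- BrandLoyalty -> PriorPurchase -> PriceTier -> Conversion
  P3: CouponUse <- BrandLoyalty -> PriceTier -> Conversion
  P4: CouponUse <- PriorPurchase <- BrandLoyalty -> PriceTier -> Conversion
  P5: CouponUse <- PriorPurchase -> PriceTier -> Conversion
That exhausts the simple backdoor paths. Count: 5.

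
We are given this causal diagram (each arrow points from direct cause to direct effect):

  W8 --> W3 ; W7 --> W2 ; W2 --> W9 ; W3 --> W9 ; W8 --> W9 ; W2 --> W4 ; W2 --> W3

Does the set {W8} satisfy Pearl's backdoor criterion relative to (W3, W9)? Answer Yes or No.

No

Backdoor paths from W3 to W9 (paths whose first edge points into W3):
  P1: W3 <- W2 -> W9
  P2: W3 <- W8 -> W9
Condition 1 (no descendant of W3 in the set): holds — descendants of W3 are {W9}; none are in {W8}.
Condition 2 (every backdoor path blocked by {W8}):
  P1: open — no interior node is in the conditioning set.
  P2: blocked at fork node W8 ∈ conditioning set.
{W8} does not satisfy the backdoor criterion.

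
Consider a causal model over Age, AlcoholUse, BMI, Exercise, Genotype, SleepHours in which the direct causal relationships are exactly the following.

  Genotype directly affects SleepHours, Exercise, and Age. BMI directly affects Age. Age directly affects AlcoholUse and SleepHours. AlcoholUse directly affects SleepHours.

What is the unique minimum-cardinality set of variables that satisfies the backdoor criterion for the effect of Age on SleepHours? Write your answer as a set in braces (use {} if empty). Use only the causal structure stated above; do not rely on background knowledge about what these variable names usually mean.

Variables eligible for adjustment (non-descendants of Age, excluding Age and SleepHours): {BMI, Exercise, Genotype}.
Backdoor paths from Age to SleepHours:
  P1: Age <- Genotype -> SleepHours
The empty set is not sufficient: P1 (Age <- Genotype -> SleepHours) has no collider blocking it and no conditioned non-collider, so it is open.
Try {Genotype}:
  P1: blocked at fork node Genotype ∈ conditioning set.
{Genotype} contains no descendant of Age and blocks every backdoor path.
No other singleton works — e.g. {BMI} leaves P1 open — so {Genotype} is the unique smallest valid adjustment set.

{Genotype}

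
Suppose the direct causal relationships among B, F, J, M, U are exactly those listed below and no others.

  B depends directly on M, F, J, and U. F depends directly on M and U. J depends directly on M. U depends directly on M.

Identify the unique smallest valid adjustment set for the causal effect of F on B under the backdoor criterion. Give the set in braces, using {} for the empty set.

Variables eligible for adjustment (non-descendants of F, excluding F and B): {J, M, U}.
Backdoor paths from F to B:
  P1: F <- M -> U -> B
  P2: F <- M -> J -> B
  P3: F <- M -> B
  P4: F <- U <- M -> J -> B
  P5: F <- U <- M -> B
  P6: F <- U -> B
The empty set is not sufficient: P1 (F <- M -> U -> B) has no collider blocking it and no conditioned non-collider, so it is open.
Try {M, U}:
  P1: blocked at fork node M ∈ conditioning set.
  P2: blocked at fork node M ∈ conditioning set.
  P3: blocked at fork node M ∈ conditioning set.
  P4: blocked at chain node U ∈ conditioning set.
  P5: blocked at chain node U ∈ conditioning set.
  P6: blocked at fork node U ∈ conditioning set.
{M, U} contains no descendant of F and blocks every backdoor path.
Every element of {M, U} is needed (dropping M leaves P2 open; dropping U leaves P6 open), so no proper subset is valid.
Among all size-2 subsets of the eligible variables, only {M, U} blocks every backdoor path, so it is the unique smallest valid adjustment set.

{M, U}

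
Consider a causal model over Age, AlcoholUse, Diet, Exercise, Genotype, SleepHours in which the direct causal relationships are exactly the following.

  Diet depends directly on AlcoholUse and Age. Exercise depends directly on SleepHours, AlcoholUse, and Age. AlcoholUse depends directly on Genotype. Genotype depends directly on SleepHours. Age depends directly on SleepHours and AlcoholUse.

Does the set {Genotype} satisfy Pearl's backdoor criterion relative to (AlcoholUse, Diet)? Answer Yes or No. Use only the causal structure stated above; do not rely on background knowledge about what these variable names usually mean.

Backdoor paths from AlcoholUse to Diet (paths whose first edge points into AlcoholUse):
  P1: AlcoholUse <- Genotype <- SleepHours -> Age -> Diet
  P2: AlcoholUse <- Genotype <- SleepHours -> Exercise <- Age -> Diet
Condition 1 (no descendant of AlcoholUse in the set): holds — descendants of AlcoholUse are {Age, Diet, Exercise}; none are in {Genotype}.
Condition 2 (every backdoor path blocked by {Genotype}):
  P1: blocked at chain node Genotype ∈ conditioning set.
  P2: blocked at chain node Genotype ∈ conditioning set.
{Genotype} satisfies the backdoor criterion.

Yes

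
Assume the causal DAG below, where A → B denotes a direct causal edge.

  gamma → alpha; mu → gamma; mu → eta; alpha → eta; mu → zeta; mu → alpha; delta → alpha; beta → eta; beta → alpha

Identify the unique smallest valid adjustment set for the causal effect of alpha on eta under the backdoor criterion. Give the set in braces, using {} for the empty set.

Variables eligible for adjustment (non-descendants of alpha, excluding alpha and eta): {beta, delta, gamma, mu, zeta}.
Backdoor paths from alpha to eta:
  P1: alpha <- mu -> eta
  P2: alpha <- gamma <- mu -> eta
  P3: alpha <- beta -> eta
The empty set is not sufficient: P1 (alpha <- mu -> eta) has no collider blocking it and no conditioned non-collider, so it is open.
Try {beta, mu}:
  P1: blocked at fork node mu ∈ conditioning set.
  P2: blocked at fork node mu ∈ conditioning set.
  P3: blocked at fork node beta ∈ conditioning set.
{beta, mu} contains no descendant of alpha and blocks every backdoor path.
Every element of {beta, mu} is needed (dropping beta leaves P3 open; dropping mu leaves P1 open), so no proper subset is valid.
Among all size-2 subsets of the eligible variables, only {beta, mu} blocks every backdoor path, so it is the unique smallest valid adjustment set.

{beta, mu}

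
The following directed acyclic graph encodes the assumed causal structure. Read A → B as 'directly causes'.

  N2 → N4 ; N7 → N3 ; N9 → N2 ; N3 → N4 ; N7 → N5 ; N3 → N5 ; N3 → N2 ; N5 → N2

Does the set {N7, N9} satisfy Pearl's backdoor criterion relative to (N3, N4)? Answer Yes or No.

Yes

Backdoor paths from N3 to N4 (paths whose first edge points into N3):
  P1: N3 <- N7 -> N5 -> N2 -> N4
Condition 1 (no descendant of N3 in the set): holds — descendants of N3 are {N2, N4, N5}; none are in {N7, N9}.
Condition 2 (every backdoor path blocked by {N7, N9}):
  P1: blocked at fork node N7 ∈ conditioning set.
{N7, N9} satisfies the backdoor criterion.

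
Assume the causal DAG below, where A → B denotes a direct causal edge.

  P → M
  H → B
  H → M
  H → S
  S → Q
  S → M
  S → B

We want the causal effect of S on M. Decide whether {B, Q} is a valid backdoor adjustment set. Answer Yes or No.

Backdoor paths from S to M (paths whose first edge points into S):
  P1: S <- H -> M
Condition 1 (no descendant of S in the set): FAILS — B and Q are descendants of S.
Condition 2 (every backdoor path blocked by {B, Q}):
  P1: open — no interior node is in the conditioning set.
{B, Q} does not satisfy the backdoor criterion.

No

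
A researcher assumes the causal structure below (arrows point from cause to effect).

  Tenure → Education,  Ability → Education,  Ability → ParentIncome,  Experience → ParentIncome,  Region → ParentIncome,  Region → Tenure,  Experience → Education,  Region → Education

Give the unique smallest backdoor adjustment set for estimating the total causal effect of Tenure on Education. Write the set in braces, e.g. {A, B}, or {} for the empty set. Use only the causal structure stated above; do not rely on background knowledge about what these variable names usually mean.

{Region}

Variables eligible for adjustment (non-descendants of Tenure, excluding Tenure and Education): {Ability, Experience, ParentIncome, Region}.
Backdoor paths from Tenure to Education:
  P1: Tenure <- Region -> ParentIncome <- Experience -> Education
  P2: Tenure <- Region -> ParentIncome <- Ability -> Education
  P3: Tenure <- Region -> Education
The empty set is not sufficient: P3 (Tenure <- Region -> Education) has no collider blocking it and no conditioned non-collider, so it is open.
Try {Region}:
  P1: blocked at fork node Region ∈ conditioning set.
  P2: blocked at fork node Region ∈ conditioning set.
  P3: blocked at fork node Region ∈ conditioning set.
{Region} contains no descendant of Tenure and blocks every backdoor path.
No other singleton works — e.g. {Experience} leaves P3 open — so {Region} is the unique smallest valid adjustment set.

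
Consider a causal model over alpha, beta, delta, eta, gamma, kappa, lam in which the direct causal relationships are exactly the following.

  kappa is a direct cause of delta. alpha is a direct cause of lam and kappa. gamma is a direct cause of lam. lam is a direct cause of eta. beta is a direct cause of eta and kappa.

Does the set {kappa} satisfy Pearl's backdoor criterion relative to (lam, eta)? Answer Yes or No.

No

Backdoor paths from lam to eta (paths whose first edge points into lam):
  P1: lam <- alpha -> kappa <- beta -> eta
Condition 1 (no descendant of lam in the set): holds — descendants of lam are {eta}; none are in {kappa}.
Condition 2 (every backdoor path blocked by {kappa}):
  P1: open — collider(s) kappa are conditioned on (or have a conditioned descendant) and no non-collider on the path is in the set.
{kappa} does not satisfy the backdoor criterion.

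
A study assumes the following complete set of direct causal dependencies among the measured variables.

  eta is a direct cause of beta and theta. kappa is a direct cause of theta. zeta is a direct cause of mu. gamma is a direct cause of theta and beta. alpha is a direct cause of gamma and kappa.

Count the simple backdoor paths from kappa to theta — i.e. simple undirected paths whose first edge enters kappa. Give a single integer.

2

A backdoor path from kappa to theta is any simple undirected path whose first edge points into kappa (i.e. leaves kappa via a parent).
Parents of kappa: {alpha}.
Enumerating:
  P1: kappa <- alpha -> gamma -> theta
  P2: kappa <- alpha -> gamma -> beta <- eta -> theta
That exhausts the simple backdoor paths. Count: 2.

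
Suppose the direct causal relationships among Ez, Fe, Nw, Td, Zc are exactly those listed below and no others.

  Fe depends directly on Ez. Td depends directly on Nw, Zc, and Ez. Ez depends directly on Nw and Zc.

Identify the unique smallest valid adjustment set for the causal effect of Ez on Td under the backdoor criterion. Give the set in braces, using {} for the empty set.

{Nw, Zc}

Variables eligible for adjustment (non-descendants of Ez, excluding Ez and Td): {Nw, Zc}.
Backdoor paths from Ez to Td:
  P1: Ez <- Nw -> Td
  P2: Ez <- Zc -> Td
The empty set is not sufficient: P1 (Ez <- Nw -> Td) has no collider blocking it and no conditioned non-collider, so it is open.
Try {Nw, Zc}:
  P1: blocked at fork node Nw ∈ conditioning set.
  P2: blocked at fork node Zc ∈ conditioning set.
{Nw, Zc} contains no descendant of Ez and blocks every backdoor path.
Every element of {Nw, Zc} is needed (dropping Nw leaves P1 open; dropping Zc leaves P2 open), so no proper subset is valid.
Among all size-2 subsets of the eligible variables, only {Nw, Zc} blocks every backdoor path, so it is the unique smallest valid adjustment set.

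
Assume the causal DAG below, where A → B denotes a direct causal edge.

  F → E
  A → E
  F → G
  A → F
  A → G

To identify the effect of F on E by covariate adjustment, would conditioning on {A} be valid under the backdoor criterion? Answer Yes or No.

Backdoor paths from F to E (paths whose first edge points into F):
  P1: F <- A -> E
Condition 1 (no descendant of F in the set): holds — descendants of F are {E, G}; none are in {A}.
Condition 2 (every backdoor path blocked by {A}):
  P1: blocked at fork node A ∈ conditioning set.
{A} satisfies the backdoor criterion.

Yes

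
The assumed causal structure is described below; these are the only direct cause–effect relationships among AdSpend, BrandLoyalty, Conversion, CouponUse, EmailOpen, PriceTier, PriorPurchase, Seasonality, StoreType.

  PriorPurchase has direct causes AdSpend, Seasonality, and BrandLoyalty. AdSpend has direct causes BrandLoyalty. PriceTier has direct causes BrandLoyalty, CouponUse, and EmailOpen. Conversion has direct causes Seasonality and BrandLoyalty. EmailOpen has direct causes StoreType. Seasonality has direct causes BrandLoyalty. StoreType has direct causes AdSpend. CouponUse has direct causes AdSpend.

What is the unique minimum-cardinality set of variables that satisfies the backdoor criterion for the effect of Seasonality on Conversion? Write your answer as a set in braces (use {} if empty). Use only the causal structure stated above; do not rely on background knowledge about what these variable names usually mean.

{BrandLoyalty}

Variables eligible for adjustment (non-descendants of Seasonality, excluding Seasonality and Conversion): {AdSpend, BrandLoyalty, CouponUse, EmailOpen, PriceTier, StoreType}.
Backdoor paths from Seasonality to Conversion:
  P1: Seasonality <- BrandLoyalty -> Conversion
The empty set is not sufficient: P1 (Seasonality <- BrandLoyalty -> Conversion) has no collider blocking it and no conditioned non-collider, so it is open.
Try {BrandLoyalty}:
  P1: blocked at fork node BrandLoyalty ∈ conditioning set.
{BrandLoyalty} contains no descendant of Seasonality and blocks every backdoor path.
No other singleton works — e.g. {AdSpend} leaves P1 open — so {BrandLoyalty} is the unique smallest valid adjustment set.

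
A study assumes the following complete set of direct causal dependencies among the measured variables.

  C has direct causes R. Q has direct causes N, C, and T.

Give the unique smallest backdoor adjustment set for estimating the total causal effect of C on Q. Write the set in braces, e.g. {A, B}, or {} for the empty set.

{}

Variables eligible for adjustment (non-descendants of C, excluding C and Q): {N, R, T}.
Backdoor paths from C to Q:
  (none)
With no backdoor paths the empty set already satisfies the criterion, and it is trivially minimal.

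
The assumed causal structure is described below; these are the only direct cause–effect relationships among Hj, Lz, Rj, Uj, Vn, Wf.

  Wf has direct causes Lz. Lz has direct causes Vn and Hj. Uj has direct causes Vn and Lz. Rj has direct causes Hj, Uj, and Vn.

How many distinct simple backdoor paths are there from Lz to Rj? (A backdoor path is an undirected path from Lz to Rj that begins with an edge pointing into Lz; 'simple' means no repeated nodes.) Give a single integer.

3

A backdoor path from Lz to Rj is any simple undirected path whose first edge points into Lz (i.e. leaves Lz via a parent).
Parents of Lz: {Hj, Vn}.
Enumerating:
  P1: Lz <- Vn -> Uj -> Rj
  P2: Lz <- Vn -> Rj
  P3: Lz <- Hj -> Rj
That exhausts the simple backdoor paths. Count: 3.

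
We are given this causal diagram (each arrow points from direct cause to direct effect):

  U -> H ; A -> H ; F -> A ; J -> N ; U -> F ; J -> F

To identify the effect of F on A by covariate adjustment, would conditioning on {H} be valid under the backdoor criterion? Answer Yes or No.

Backdoor paths from F to A (paths whose first edge points into F):
  P1: F <- U -> H <- A
Condition 1 (no descendant of F in the set): FAILS — H is a descendant of F.
Condition 2 (every backdoor path blocked by {H}):
  P1: open — collider(s) H are conditioned on (or have a conditioned descendant) and no non-collider on the path is in the set.
{H} does not satisfy the backdoor criterion.

No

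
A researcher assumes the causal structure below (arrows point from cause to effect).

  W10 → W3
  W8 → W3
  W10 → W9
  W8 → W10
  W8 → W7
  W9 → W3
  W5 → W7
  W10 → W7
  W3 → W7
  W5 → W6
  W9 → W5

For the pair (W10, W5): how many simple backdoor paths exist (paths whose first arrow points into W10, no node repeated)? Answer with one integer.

4

A backdoor path from W10 to W5 is any simple undirected path whose first edge points into W10 (i.e. leaves W10 via a parent).
Parents of W10: {W8}.
Enumerating:
  P1: W10 <- W8 -> W3 <- W9 -> W5
  P2: W10 <- W8 -> W3 -> W7 <- W5
  P3: W10 <- W8 -> W7 <- W5
  P4: W10 <- W8 -> W7 <- W3 <- W9 -> W5
That exhausts the simple backdoor paths. Count: 4.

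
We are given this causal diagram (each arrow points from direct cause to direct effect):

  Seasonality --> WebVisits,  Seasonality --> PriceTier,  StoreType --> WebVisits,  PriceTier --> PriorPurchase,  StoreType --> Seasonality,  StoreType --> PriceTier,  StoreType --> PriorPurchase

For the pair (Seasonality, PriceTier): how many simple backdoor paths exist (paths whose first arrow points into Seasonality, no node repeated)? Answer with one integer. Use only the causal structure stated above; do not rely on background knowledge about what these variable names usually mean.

A backdoor path from Seasonality to PriceTier is any simple undirected path whose first edge points into Seasonality (i.e. leaves Seasonality via a parent).
Parents of Seasonality: {StoreType}.
Enumerating:
  P1: Seasonality <- StoreType -> PriceTier
  P2: Seasonality <- StoreType -> PriorPurchase <- PriceTier
That exhausts the simple backdoor paths. Count: 2.

2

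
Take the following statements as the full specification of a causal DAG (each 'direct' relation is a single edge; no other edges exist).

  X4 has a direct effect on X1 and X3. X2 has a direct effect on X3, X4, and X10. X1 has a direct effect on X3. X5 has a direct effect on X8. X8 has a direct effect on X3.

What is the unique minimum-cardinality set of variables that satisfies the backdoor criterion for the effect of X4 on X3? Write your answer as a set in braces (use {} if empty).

{X2}

Variables eligible for adjustment (non-descendants of X4, excluding X4 and X3): {X10, X2, X5, X8}.
Backdoor paths from X4 to X3:
  P1: X4 <- X2 -> X3
The empty set is not sufficient: P1 (X4 <- X2 -> X3) has no collider blocking it and no conditioned non-collider, so it is open.
Try {X2}:
  P1: blocked at fork node X2 ∈ conditioning set.
{X2} contains no descendant of X4 and blocks every backdoor path.
No other singleton works — e.g. {X5} leaves P1 open — so {X2} is the unique smallest valid adjustment set.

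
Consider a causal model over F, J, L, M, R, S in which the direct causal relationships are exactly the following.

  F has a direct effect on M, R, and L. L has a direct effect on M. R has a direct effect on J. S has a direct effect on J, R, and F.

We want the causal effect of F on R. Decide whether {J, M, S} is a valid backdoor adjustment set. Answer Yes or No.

No

Backdoor paths from F to R (paths whose first edge points into F):
  P1: F <- S -> R
  P2: F <- S -> J <- R
Condition 1 (no descendant of F in the set): FAILS — J and M are descendants of F.
Condition 2 (every backdoor path blocked by {J, M, S}):
  P1: blocked at fork node S ∈ conditioning set.
  P2: blocked at fork node S ∈ conditioning set.
{J, M, S} does not satisfy the backdoor criterion.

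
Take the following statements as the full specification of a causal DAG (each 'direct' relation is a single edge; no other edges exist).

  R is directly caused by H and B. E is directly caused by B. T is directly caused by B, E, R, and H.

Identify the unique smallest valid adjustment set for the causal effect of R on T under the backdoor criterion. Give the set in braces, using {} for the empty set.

Variables eligible for adjustment (non-descendants of R, excluding R and T): {B, E, H}.
Backdoor paths from R to T:
  P1: R <- H -> T
  P2: R <- B -> E -> T
  P3: R <- B -> T
The empty set is not sufficient: P1 (R <- H -> T) has no collider blocking it and no conditioned non-collider, so it is open.
Try {B, H}:
  P1: blocked at fork node H ∈ conditioning set.
  P2: blocked at fork node B ∈ conditioning set.
  P3: blocked at fork node B ∈ conditioning set.
{B, H} contains no descendant of R and blocks every backdoor path.
Every element of {B, H} is needed (dropping B leaves P2 open; dropping H leaves P1 open), so no proper subset is valid.
Among all size-2 subsets of the eligible variables, only {B, H} blocks every backdoor path, so it is the unique smallest valid adjustment set.

{B, H}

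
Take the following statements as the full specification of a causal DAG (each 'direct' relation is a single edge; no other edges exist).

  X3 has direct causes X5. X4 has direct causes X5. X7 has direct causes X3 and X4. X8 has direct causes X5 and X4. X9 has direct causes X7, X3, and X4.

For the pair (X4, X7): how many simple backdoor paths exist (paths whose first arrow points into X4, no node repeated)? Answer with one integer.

2

A backdoor path from X4 to X7 is any simple undirected path whose first edge points into X4 (i.e. leaves X4 via a parent).
Parents of X4: {X5}.
Enumerating:
  P1: X4 <- X5 -> X3 -> X7
  P2: X4 <- X5 -> X3 -> X9 <- X7
That exhausts the simple backdoor paths. Count: 2.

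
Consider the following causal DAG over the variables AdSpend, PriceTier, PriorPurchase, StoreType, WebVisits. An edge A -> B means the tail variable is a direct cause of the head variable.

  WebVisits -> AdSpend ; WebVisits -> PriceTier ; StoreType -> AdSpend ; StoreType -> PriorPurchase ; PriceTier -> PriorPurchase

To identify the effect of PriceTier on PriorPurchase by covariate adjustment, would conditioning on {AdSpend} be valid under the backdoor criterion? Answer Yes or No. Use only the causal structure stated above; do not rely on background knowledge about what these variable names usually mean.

Backdoor paths from PriceTier to PriorPurchase (paths whose first edge points into PriceTier):
  P1: PriceTier <- WebVisits -> AdSpend <- StoreType -> PriorPurchase
Condition 1 (no descendant of PriceTier in the set): holds — descendants of PriceTier are {PriorPurchase}; none are in {AdSpend}.
Condition 2 (every backdoor path blocked by {AdSpend}):
  P1: open — collider(s) AdSpend are conditioned on (or have a conditioned descendant) and no non-collider on the path is in the set.
{AdSpend} does not satisfy the backdoor criterion.

No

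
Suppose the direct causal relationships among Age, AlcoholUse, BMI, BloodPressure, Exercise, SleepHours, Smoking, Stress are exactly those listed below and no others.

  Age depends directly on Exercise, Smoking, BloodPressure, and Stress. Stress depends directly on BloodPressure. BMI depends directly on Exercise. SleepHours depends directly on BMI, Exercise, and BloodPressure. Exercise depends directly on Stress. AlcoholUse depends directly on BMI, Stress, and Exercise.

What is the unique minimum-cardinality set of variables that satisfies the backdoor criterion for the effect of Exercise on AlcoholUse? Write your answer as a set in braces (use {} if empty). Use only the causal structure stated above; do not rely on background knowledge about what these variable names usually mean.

Variables eligible for adjustment (non-descendants of Exercise, excluding Exercise and AlcoholUse): {BloodPressure, Smoking, Stress}.
Backdoor paths from Exercise to AlcoholUse:
  P1: Exercise <- Stress <- BloodPressure -> SleepHours <- BMI -> AlcoholUse
  P2: Exercise <- Stress -> AlcoholUse
  P3: Exercise <- Stress -> Age <- BloodPressure -> SleepHours <- BMI -> AlcoholUse
The empty set is not sufficient: P2 (Exercise <- Stress -> AlcoholUse) has no collider blocking it and no conditioned non-collider, so it is open.
Try {Stress}:
  P1: blocked at chain node Stress ∈ conditioning set.
  P2: blocked at fork node Stress ∈ conditioning set.
  P3: blocked at fork node Stress ∈ conditioning set.
{Stress} contains no descendant of Exercise and blocks every backdoor path.
No other singleton works — e.g. {BloodPressure} leaves P2 open — so {Stress} is the unique smallest valid adjustment set.

{Stress}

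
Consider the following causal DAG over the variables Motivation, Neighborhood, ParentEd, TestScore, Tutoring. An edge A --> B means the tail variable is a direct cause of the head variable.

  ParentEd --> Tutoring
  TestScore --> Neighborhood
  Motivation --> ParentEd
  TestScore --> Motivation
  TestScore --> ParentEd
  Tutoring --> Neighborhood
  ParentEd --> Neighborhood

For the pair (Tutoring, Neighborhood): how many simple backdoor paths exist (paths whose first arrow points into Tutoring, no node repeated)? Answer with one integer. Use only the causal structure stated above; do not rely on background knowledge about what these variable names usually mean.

A backdoor path from Tutoring to Neighborhood is any simple undirected path whose first edge points into Tutoring (i.e. leaves Tutoring via a parent).
Parents of Tutoring: {ParentEd}.
Enumerating:
  P1: Tutoring <- ParentEd <- TestScore -> Neighborhood
  P2: Tutoring <- ParentEd <- Motivation <- TestScore -> Neighborhood
  P3: Tutoring <- ParentEd -> Neighborhood
That exhausts the simple backdoor paths. Count: 3.

3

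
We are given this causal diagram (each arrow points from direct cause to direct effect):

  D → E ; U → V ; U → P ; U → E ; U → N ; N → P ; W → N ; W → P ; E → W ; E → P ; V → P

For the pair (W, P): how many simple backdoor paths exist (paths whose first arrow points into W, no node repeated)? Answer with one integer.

4

A backdoor path from W to P is any simple undirected path whose first edge points into W (i.e. leaves W via a parent).
Parents of W: {E}.
Enumerating:
  P1: W <- E <- U -> V -> P
  P2: W <- E <- U -> N -> P
  P3: W <- E <- U -> P
  P4: W <- E -> P
That exhausts the simple backdoor paths. Count: 4.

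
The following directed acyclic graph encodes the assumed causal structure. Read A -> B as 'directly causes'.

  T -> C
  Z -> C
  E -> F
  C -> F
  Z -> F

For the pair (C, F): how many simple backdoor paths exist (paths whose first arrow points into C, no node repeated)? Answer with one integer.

1

A backdoor path from C to F is any simple undirected path whose first edge points into C (i.e. leaves C via a parent).
Parents of C: {T, Z}.
Enumerating:
  P1: C <- Z -> F
That exhausts the simple backdoor paths. Count: 1.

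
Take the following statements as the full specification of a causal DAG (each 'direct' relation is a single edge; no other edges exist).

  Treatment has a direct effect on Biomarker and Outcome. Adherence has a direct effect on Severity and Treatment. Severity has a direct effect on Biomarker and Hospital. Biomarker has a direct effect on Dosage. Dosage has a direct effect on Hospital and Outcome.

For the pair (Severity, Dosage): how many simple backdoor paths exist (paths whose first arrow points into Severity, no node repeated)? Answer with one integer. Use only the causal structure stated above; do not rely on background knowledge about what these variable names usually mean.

A backdoor path from Severity to Dosage is any simple undirected path whose first edge points into Severity (i.e. leaves Severity via a parent).
Parents of Severity: {Adherence}.
Enumerating:
  P1: Severity <- Adherence -> Treatment -> Biomarker -> Dosage
  P2: Severity <- Adherence -> Treatment -> Outcome <- Dosage
That exhausts the simple backdoor paths. Count: 2.

2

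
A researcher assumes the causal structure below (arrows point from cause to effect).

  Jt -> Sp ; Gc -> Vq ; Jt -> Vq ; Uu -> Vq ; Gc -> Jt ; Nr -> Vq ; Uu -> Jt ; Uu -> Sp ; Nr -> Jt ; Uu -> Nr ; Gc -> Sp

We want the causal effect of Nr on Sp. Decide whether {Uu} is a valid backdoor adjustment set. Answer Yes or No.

Yes

Backdoor paths from Nr to Sp (paths whose first edge points into Nr):
  P1: Nr <- Uu -> Jt <- Gc -> Sp
  P2: Nr <- Uu -> Jt -> Sp
  P3: Nr <- Uu -> Jt -> Vq <- Gc -> Sp
  P4: Nr <- Uu -> Sp
  P5: Nr <- Uu -> Vq <- Gc -> Jt -> Sp
  P6: Nr <- Uu -> Vq <- Gc -> Sp
  P7: Nr <- Uu -> Vq <- Jt <- Gc -> Sp
  P8: Nr <- Uu -> Vq <- Jt -> Sp
Condition 1 (no descendant of Nr in the set): holds — descendants of Nr are {Jt, Sp, Vq}; none are in {Uu}.
Condition 2 (every backdoor path blocked by {Uu}):
  P1: blocked at fork node Uu ∈ conditioning set.
  P2: blocked at fork node Uu ∈ conditioning set.
  P3: blocked at fork node Uu ∈ conditioning set.
  P4: blocked at fork node Uu ∈ conditioning set.
  P5: blocked at fork node Uu ∈ conditioning set.
  P6: blocked at fork node Uu ∈ conditioning set.
  P7: blocked at fork node Uu ∈ conditioning set.
  P8: blocked at fork node Uu ∈ conditioning set.
{Uu} satisfies the backdoor criterion.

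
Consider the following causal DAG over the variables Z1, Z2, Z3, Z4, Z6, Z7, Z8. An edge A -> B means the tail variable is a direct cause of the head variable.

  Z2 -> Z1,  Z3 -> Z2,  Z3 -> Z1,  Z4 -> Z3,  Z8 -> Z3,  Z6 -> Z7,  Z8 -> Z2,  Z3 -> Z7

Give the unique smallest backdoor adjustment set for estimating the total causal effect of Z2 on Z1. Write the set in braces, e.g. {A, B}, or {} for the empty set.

{Z3}

Variables eligible for adjustment (non-descendants of Z2, excluding Z2 and Z1): {Z3, Z4, Z6, Z7, Z8}.
Backdoor paths from Z2 to Z1:
  P1: Z2 <- Z8 -> Z3 -> Z1
  P2: Z2 <- Z3 -> Z1
The empty set is not sufficient: P1 (Z2 <- Z8 -> Z3 -> Z1) has no collider blocking it and no conditioned non-collider, so it is open.
Try {Z3}:
  P1: blocked at chain node Z3 ∈ conditioning set.
  P2: blocked at fork node Z3 ∈ conditioning set.
{Z3} contains no descendant of Z2 and blocks every backdoor path.
No other singleton works — e.g. {Z8} leaves P2 open — so {Z3} is the unique smallest valid adjustment set.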